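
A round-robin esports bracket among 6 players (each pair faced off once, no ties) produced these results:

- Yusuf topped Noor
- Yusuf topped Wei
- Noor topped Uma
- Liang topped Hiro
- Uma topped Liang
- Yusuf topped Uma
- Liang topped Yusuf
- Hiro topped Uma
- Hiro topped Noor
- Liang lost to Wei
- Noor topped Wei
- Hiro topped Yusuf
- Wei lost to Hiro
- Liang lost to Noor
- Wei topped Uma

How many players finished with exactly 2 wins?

Win totals: Hiro 4, Noor 3, Wei 2, Liang 2, Uma 1, Yusuf 3.
Exactly 2: Wei, Liang — 2 players.

2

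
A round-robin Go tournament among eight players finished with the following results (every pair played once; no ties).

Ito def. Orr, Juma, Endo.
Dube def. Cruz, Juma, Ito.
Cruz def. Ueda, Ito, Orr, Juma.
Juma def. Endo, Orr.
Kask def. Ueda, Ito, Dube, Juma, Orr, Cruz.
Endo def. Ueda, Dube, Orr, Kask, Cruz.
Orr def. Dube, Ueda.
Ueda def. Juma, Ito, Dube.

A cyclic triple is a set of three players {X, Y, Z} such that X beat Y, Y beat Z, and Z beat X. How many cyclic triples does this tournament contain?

14

Win totals: Dube 3, Orr 2, Ueda 3, Endo 5, Kask 6, Juma 2, Cruz 4, Ito 3.
A player with w wins dominates both others in C(w,2) triples; summing gives 3 + 1 + 3 + 10 + 15 + 1 + 6 + 3 = 42 transitive triples.
Total triples C(8,3) = 56, so cyclic triples = 56 − 42 = 14.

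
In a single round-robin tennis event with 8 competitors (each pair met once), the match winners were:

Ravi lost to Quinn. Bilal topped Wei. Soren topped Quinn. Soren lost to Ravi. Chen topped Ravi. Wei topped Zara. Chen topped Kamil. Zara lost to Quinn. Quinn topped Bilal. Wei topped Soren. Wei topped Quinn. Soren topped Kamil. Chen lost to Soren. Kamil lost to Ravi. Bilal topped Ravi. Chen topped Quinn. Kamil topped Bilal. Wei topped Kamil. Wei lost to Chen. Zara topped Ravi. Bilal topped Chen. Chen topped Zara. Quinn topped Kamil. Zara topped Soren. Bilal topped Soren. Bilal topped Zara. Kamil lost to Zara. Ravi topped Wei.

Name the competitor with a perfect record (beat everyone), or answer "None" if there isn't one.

None

Highest win total is Chen with 5 (out of 7 possible).
Chen lost to Bilal, Soren, so no competitor went undefeated.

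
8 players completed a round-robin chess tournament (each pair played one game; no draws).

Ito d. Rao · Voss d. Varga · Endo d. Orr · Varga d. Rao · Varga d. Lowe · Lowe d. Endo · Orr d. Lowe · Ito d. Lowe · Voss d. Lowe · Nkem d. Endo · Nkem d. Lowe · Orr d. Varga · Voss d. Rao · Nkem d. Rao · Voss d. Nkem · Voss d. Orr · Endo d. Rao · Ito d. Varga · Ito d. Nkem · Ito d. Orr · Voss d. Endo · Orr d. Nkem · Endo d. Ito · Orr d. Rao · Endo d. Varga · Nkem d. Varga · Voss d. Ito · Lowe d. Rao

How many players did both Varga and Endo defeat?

1

Varga beat: Rao, Lowe.
Endo beat: Ito, Orr, Varga, Rao.
Both beat: Rao — 1.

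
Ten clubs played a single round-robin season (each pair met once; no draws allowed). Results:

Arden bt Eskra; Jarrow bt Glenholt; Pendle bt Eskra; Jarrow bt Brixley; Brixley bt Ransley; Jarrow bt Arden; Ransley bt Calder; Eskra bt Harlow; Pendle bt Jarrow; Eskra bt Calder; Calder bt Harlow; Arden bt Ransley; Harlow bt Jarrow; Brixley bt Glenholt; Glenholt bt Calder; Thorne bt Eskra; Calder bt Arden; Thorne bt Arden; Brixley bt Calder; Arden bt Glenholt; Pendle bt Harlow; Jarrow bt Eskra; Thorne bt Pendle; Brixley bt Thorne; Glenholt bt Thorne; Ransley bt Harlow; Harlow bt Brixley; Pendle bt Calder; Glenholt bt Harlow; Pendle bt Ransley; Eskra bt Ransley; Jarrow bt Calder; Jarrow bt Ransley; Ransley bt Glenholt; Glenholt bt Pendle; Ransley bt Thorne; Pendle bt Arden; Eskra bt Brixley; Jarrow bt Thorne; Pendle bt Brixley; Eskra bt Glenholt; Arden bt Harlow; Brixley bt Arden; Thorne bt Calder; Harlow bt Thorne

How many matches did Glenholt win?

Glenholt's results: beat Pendle, Calder, Thorne, Harlow; lost to Eskra, Ransley, Brixley, Jarrow, Arden.
That is 4 wins.

4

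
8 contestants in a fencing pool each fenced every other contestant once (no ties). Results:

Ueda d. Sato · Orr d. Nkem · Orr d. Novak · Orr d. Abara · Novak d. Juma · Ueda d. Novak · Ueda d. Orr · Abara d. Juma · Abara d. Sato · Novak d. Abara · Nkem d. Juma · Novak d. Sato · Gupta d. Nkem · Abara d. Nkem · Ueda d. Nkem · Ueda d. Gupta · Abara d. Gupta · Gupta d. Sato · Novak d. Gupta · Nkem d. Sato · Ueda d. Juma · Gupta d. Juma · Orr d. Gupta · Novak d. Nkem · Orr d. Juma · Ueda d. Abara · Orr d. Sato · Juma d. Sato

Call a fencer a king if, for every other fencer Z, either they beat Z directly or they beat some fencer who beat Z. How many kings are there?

Ueda reaches everyone (king).
Nkem cannot reach Ueda, Orr, Novak, Abara, Gupta in two steps.
Orr cannot reach Ueda in two steps.
Novak cannot reach Ueda, Orr in two steps.
Sato cannot reach Ueda, Nkem, Orr, Novak, Juma, Abara, Gupta in two steps.
Juma cannot reach Ueda, Nkem, Orr, Novak, Abara, Gupta in two steps.
Abara cannot reach Ueda, Orr, Novak in two steps.
Gupta cannot reach Ueda, Orr, Novak, Abara in two steps.
Kings: Ueda — 1.

1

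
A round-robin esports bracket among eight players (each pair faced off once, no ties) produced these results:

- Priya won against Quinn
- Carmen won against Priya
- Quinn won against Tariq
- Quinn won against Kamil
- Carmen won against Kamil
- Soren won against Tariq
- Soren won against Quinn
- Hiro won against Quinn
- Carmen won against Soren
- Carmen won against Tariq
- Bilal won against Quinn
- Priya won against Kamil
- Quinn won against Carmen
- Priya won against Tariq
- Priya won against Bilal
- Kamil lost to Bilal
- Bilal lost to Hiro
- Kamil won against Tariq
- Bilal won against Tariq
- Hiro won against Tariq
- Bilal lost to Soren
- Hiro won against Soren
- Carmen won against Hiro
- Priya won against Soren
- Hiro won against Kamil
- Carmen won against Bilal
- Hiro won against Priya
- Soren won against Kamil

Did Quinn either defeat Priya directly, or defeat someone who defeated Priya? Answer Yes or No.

Yes

Quinn did not beat Priya directly.
Quinn beat Tariq, Carmen, Kamil. Of those, Carmen beat Priya.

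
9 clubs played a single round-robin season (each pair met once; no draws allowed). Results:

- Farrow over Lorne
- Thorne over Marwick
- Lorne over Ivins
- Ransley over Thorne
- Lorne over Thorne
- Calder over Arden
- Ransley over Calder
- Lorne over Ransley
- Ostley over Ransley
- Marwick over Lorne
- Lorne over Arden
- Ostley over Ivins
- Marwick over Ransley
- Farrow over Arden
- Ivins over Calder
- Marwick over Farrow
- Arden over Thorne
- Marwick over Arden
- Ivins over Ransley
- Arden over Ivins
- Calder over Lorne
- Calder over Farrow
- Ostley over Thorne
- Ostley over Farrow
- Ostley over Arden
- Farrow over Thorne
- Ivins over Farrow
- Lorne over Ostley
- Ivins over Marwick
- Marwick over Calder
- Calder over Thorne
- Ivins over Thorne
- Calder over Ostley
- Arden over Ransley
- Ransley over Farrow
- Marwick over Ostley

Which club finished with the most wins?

Marwick

Win totals: Thorne 1, Lorne 5, Farrow 3, Marwick 6, Ivins 5, Ostley 5, Ransley 3, Calder 5, Arden 3.
Marwick leads with 6 wins (next highest: 5).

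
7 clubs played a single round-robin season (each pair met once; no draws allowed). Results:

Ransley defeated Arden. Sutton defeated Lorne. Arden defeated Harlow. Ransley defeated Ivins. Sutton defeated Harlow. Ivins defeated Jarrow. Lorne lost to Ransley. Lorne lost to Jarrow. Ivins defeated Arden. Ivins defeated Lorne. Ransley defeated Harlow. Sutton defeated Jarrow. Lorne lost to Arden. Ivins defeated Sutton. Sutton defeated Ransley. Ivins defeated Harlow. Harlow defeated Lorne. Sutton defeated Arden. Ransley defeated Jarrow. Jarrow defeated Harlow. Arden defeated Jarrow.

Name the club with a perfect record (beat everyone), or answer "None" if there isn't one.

None

Highest win total is Sutton with 5 (out of 6 possible).
Sutton lost to Ivins, so no club went undefeated.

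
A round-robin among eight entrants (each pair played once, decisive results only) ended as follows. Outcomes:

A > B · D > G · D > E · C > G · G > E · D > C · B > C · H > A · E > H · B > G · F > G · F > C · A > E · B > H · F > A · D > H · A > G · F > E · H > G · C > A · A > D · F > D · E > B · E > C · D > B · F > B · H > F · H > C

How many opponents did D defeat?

5

D's results: beat B, C, E, G, H; lost to A, F.
That is 5 wins.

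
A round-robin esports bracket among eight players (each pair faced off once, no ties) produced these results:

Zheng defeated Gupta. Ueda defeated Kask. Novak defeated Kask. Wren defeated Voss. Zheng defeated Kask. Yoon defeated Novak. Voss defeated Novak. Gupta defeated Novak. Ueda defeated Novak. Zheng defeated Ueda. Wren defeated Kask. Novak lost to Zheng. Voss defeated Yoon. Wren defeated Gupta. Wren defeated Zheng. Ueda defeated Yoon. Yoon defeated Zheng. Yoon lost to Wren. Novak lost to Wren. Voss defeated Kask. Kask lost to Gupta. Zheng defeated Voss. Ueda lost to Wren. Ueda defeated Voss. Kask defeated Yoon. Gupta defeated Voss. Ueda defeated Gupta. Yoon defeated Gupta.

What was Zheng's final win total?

5

Zheng's results: beat Kask, Voss, Gupta, Novak, Ueda; lost to Wren, Yoon.
That is 5 wins.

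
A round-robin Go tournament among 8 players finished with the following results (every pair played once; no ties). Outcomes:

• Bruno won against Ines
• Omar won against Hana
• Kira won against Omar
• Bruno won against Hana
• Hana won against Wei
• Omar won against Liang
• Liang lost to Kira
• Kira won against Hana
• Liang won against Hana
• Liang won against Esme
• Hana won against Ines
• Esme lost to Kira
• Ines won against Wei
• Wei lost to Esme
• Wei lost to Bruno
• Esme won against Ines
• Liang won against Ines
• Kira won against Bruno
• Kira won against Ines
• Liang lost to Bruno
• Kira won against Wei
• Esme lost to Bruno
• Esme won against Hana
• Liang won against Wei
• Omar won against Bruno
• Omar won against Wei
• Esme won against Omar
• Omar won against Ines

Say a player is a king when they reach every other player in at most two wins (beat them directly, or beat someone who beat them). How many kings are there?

Ines cannot reach Liang, Omar, Hana, Esme, Bruno, Kira in two steps.
Liang cannot reach Bruno, Kira in two steps.
Omar cannot reach Kira in two steps.
Hana cannot reach Liang, Omar, Esme, Bruno, Kira in two steps.
Esme cannot reach Kira in two steps.
Bruno cannot reach Kira in two steps.
Wei cannot reach Ines, Liang, Omar, Hana, Esme, Bruno, Kira in two steps.
Kira reaches everyone (king).
Kings: Kira — 1.

1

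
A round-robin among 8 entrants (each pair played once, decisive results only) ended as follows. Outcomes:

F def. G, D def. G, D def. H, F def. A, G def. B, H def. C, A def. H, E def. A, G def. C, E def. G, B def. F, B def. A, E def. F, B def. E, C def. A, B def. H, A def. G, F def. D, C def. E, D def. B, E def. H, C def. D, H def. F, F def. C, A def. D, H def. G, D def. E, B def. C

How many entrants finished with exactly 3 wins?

Win totals: A 3, B 5, C 3, D 4, E 4, F 4, G 2, H 3.
Exactly 3: A, C, H — 3 entrants.

3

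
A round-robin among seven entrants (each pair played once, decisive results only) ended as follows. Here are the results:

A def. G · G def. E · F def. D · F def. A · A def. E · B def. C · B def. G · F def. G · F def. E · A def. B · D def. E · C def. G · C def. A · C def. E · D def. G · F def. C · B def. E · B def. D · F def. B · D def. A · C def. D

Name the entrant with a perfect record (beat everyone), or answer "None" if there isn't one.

F has 6 wins out of 6 opponents — a perfect record.

F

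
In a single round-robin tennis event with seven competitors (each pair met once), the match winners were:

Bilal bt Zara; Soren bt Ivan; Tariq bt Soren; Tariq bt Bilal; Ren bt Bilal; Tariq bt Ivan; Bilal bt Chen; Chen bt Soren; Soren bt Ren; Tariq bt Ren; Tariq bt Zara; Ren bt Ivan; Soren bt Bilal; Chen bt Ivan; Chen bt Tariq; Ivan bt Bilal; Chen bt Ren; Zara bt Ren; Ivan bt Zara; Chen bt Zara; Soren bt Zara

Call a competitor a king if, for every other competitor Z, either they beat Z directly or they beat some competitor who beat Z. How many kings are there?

3

Bilal reaches everyone (king).
Zara cannot reach Chen, Soren, Tariq in two steps.
Chen reaches everyone (king).
Ren cannot reach Soren, Tariq in two steps.
Soren cannot reach Tariq in two steps.
Tariq reaches everyone (king).
Ivan cannot reach Soren, Tariq in two steps.
Kings: Bilal, Chen, Tariq — 3.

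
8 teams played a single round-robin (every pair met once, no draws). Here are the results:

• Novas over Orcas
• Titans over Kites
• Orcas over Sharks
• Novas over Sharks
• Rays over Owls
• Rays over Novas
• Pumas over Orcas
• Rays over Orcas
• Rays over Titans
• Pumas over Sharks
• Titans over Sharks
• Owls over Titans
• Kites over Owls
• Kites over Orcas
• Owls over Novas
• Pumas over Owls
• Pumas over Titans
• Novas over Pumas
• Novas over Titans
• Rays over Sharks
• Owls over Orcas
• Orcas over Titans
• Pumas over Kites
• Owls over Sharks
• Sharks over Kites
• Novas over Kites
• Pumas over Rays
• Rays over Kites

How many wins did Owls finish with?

4

Owls' results: beat Sharks, Titans, Orcas, Novas; lost to Pumas, Rays, Kites.
That is 4 wins.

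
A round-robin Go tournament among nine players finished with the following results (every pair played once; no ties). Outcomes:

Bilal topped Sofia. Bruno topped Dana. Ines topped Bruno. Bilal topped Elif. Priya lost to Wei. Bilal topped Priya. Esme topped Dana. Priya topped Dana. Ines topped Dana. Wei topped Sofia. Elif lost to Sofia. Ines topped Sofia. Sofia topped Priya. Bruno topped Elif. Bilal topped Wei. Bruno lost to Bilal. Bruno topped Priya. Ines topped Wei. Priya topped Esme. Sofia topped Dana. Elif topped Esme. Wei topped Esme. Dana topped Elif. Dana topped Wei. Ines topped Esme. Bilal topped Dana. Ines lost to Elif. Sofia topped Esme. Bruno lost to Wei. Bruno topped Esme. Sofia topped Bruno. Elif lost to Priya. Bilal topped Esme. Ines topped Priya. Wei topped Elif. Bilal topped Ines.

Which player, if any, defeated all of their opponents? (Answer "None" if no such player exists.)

Bilal has 8 wins out of 8 opponents — a perfect record.

Bilal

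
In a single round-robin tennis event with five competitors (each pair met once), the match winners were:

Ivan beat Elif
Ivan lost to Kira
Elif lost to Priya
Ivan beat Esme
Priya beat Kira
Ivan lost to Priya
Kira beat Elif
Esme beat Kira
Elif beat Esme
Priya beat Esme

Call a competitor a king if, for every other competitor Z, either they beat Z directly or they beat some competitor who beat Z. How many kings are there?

Ivan cannot reach Priya in two steps.
Elif cannot reach Ivan, Priya in two steps.
Priya reaches everyone (king).
Kira cannot reach Priya in two steps.
Esme cannot reach Priya in two steps.
Kings: Priya — 1.

1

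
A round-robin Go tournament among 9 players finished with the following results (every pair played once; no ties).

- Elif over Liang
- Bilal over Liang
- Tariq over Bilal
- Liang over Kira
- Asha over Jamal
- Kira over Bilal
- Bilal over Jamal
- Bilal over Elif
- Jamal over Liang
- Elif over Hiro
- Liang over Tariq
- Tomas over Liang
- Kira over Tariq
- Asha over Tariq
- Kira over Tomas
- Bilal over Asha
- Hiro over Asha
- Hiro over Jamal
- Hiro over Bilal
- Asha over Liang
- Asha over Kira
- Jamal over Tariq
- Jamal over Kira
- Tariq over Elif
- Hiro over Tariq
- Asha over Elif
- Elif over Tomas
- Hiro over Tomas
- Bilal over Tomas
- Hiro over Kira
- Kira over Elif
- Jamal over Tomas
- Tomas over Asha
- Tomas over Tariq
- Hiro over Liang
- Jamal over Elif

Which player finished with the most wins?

Win totals: Asha 5, Tariq 2, Hiro 7, Liang 2, Elif 3, Tomas 3, Kira 4, Bilal 5, Jamal 5.
Hiro leads with 7 wins (next highest: 5).

Hiro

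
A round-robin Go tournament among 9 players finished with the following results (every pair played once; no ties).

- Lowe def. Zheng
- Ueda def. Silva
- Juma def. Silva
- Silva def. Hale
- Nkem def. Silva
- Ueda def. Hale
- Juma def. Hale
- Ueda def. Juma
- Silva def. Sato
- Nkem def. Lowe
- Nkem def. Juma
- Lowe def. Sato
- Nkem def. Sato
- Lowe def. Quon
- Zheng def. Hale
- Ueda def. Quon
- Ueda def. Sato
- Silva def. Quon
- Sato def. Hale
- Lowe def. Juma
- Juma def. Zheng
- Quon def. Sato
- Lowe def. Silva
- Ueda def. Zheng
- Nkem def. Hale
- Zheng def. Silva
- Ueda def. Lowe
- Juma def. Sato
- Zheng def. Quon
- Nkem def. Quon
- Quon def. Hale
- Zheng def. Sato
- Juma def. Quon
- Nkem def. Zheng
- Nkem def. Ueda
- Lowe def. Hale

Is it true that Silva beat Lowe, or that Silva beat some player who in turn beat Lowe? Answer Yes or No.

Silva did not beat Lowe directly.
Silva beat Sato, Hale, Quon, but each of them lost to Lowe. No two-step path.

No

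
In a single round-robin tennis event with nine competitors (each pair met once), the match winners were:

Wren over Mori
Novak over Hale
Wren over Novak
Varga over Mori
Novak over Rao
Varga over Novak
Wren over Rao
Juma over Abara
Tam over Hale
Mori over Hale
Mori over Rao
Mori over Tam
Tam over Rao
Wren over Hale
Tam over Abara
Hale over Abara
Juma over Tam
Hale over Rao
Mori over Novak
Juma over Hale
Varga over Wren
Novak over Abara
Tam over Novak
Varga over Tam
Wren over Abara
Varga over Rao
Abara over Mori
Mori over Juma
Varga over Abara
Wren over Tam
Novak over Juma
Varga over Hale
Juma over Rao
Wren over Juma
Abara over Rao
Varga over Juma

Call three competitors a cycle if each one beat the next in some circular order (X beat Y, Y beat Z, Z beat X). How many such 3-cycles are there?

Win totals: Novak 4, Rao 0, Mori 5, Hale 2, Wren 7, Tam 4, Juma 4, Varga 8, Abara 2.
A competitor with w wins dominates both others in C(w,2) triples; summing gives 6 + 0 + 10 + 1 + 21 + 6 + 6 + 28 + 1 = 79 transitive triples.
Total triples C(9,3) = 84, so cyclic triples = 84 − 79 = 5.

5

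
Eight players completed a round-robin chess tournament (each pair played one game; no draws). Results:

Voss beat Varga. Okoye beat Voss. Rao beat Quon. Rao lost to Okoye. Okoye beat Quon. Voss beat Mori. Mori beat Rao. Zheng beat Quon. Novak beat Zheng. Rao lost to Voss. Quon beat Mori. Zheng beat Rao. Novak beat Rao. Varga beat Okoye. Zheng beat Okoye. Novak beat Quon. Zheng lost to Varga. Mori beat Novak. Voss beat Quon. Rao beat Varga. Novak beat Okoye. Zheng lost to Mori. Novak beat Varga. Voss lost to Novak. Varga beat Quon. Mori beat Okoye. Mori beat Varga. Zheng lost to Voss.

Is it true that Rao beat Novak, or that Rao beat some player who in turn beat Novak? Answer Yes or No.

Rao did not beat Novak directly.
Rao beat Varga, Quon, but each of them lost to Novak. No two-step path.

No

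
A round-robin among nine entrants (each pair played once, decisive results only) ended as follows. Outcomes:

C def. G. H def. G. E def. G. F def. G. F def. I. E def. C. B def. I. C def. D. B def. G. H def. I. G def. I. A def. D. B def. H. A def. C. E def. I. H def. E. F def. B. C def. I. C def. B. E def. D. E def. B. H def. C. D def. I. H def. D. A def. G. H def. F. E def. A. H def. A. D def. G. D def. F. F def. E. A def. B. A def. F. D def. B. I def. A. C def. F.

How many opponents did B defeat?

3

B's results: beat G, H, I; lost to A, C, D, E, F.
That is 3 wins.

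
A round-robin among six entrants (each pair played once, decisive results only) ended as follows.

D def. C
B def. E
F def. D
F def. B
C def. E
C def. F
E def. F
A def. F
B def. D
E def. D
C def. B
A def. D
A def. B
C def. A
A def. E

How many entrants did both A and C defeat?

3

A beat: B, D, E, F.
C beat: A, B, E, F.
Both beat: B, E, F — 3.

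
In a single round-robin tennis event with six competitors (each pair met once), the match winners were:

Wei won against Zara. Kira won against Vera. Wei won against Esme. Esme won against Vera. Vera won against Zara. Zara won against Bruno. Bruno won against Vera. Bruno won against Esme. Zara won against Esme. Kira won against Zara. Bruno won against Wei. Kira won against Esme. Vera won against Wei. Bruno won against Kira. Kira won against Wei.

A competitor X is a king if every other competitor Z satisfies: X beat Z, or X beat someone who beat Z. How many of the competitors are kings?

3

Esme cannot reach Kira, Bruno in two steps.
Vera cannot reach Kira in two steps.
Zara reaches everyone (king).
Kira reaches everyone (king).
Bruno reaches everyone (king).
Wei cannot reach Kira in two steps.
Kings: Zara, Kira, Bruno — 3.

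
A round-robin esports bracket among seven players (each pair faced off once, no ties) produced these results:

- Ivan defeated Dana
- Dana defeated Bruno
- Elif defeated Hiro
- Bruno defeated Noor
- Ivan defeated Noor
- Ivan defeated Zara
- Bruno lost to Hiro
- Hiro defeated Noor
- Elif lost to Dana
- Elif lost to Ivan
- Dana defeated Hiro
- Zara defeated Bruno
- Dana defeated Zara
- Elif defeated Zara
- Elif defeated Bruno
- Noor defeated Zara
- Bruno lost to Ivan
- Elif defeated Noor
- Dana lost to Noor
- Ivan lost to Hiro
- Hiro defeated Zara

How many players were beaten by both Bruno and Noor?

0

Bruno beat: Noor.
Noor beat: Zara, Dana.
No one was beaten by both.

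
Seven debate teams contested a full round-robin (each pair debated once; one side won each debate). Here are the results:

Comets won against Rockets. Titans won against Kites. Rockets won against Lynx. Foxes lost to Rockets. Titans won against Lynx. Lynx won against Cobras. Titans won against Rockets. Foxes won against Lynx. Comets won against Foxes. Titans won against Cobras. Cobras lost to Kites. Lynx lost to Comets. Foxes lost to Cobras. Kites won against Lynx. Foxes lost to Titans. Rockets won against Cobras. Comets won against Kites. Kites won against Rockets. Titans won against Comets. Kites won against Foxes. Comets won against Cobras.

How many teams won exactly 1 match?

Win totals: Lynx 1, Cobras 1, Rockets 3, Titans 6, Comets 5, Foxes 1, Kites 4.
Exactly 1: Lynx, Cobras, Foxes — 3 teams.

3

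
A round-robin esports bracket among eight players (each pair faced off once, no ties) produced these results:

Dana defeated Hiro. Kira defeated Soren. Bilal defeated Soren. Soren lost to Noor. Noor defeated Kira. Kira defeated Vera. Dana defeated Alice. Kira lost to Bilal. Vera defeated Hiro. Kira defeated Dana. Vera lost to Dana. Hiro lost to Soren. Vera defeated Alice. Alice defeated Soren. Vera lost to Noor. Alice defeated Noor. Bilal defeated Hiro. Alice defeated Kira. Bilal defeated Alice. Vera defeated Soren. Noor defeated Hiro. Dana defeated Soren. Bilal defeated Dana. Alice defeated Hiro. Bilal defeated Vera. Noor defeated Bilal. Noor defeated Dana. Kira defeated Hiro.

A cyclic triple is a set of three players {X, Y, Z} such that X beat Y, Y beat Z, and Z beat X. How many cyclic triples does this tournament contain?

Win totals: Kira 4, Hiro 0, Noor 6, Bilal 6, Soren 1, Dana 4, Vera 3, Alice 4.
A player with w wins dominates both others in C(w,2) triples; summing gives 6 + 0 + 15 + 15 + 0 + 6 + 3 + 6 = 51 transitive triples.
Total triples C(8,3) = 56, so cyclic triples = 56 − 51 = 5.

5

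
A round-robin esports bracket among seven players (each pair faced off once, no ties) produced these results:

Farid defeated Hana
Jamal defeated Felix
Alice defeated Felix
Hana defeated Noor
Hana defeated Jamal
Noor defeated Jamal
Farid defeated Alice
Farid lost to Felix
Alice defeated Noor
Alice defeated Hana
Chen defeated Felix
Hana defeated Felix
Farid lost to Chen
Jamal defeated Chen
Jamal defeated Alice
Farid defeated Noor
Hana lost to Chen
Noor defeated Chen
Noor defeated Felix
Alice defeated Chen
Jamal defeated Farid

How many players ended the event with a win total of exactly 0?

0

Win totals: Farid 3, Jamal 4, Noor 3, Hana 3, Alice 4, Felix 1, Chen 3.
No player has exactly 0 wins.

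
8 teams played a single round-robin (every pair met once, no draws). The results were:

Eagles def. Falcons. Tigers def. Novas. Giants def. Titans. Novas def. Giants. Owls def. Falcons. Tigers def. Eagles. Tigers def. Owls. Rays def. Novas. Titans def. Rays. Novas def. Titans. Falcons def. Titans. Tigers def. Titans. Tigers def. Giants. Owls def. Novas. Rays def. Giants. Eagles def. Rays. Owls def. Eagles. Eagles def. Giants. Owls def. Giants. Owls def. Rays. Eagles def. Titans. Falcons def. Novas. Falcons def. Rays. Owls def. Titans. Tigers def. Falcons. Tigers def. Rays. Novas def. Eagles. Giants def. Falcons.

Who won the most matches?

Win totals: Falcons 3, Titans 1, Owls 6, Eagles 4, Rays 2, Novas 3, Tigers 7, Giants 2.
Tigers leads with 7 wins (next highest: 6).

Tigers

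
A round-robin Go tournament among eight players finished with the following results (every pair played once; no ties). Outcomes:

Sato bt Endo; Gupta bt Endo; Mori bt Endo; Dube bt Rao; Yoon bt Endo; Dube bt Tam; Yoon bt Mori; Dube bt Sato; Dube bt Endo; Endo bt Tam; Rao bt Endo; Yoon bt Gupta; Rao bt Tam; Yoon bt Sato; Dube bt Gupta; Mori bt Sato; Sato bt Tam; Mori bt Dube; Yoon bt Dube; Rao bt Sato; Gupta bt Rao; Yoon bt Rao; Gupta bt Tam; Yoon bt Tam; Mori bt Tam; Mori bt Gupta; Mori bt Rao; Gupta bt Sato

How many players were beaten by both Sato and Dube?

2

Sato beat: Endo, Tam.
Dube beat: Endo, Tam, Sato, Rao, Gupta.
Both beat: Endo, Tam — 2.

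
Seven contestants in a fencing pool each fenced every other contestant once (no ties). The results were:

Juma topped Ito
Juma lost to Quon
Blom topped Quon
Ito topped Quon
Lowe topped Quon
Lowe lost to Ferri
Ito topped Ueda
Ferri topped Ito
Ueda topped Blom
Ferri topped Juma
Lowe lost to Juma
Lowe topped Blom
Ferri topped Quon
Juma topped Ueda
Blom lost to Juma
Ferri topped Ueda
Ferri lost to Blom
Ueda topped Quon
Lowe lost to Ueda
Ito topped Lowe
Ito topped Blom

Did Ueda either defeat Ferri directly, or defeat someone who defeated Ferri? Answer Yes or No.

Yes

Ueda did not beat Ferri directly.
Ueda beat Quon, Blom, Lowe. Of those, Blom beat Ferri.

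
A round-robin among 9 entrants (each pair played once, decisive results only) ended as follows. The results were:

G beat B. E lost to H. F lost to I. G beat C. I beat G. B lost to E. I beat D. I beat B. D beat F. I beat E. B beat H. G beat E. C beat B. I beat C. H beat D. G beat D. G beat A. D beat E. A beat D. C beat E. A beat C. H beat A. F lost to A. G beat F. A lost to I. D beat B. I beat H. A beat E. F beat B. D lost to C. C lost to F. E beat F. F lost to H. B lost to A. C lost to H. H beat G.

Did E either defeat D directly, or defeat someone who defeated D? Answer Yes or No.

E did not beat D directly.
E beat B, F, but each of them lost to D. No two-step path.

No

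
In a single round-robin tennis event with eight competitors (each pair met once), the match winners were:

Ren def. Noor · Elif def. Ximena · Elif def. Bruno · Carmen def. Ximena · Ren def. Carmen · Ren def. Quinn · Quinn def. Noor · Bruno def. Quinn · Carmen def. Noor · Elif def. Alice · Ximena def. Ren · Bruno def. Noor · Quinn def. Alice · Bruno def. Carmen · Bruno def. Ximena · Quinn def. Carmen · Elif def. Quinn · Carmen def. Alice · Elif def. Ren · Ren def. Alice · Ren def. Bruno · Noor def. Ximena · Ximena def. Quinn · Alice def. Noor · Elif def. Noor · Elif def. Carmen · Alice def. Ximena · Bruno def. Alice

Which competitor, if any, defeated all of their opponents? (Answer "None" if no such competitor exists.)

Elif

Elif has 7 wins out of 7 opponents — a perfect record.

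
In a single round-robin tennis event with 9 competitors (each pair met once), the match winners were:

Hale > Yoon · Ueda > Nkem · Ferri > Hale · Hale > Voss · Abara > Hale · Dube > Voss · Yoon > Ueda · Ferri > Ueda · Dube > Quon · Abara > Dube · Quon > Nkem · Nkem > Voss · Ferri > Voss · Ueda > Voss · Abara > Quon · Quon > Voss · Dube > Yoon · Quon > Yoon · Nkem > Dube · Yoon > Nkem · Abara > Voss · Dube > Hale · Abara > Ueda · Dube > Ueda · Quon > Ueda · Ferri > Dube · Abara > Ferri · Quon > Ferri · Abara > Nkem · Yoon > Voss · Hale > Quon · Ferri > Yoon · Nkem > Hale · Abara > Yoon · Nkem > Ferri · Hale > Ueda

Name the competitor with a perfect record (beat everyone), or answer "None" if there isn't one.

Abara

Abara has 8 wins out of 8 opponents — a perfect record.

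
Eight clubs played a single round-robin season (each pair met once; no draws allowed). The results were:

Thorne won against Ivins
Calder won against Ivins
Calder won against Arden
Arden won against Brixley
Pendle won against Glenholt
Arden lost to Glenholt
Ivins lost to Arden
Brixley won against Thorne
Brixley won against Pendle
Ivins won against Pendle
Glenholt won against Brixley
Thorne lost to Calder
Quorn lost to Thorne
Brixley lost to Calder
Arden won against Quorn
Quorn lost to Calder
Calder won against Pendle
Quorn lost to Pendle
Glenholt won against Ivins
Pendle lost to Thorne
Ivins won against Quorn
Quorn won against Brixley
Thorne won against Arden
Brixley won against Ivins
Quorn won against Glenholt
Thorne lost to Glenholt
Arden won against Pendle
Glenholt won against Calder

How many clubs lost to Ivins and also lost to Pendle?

Ivins beat: Pendle, Quorn.
Pendle beat: Glenholt, Quorn.
Both beat: Quorn — 1.

1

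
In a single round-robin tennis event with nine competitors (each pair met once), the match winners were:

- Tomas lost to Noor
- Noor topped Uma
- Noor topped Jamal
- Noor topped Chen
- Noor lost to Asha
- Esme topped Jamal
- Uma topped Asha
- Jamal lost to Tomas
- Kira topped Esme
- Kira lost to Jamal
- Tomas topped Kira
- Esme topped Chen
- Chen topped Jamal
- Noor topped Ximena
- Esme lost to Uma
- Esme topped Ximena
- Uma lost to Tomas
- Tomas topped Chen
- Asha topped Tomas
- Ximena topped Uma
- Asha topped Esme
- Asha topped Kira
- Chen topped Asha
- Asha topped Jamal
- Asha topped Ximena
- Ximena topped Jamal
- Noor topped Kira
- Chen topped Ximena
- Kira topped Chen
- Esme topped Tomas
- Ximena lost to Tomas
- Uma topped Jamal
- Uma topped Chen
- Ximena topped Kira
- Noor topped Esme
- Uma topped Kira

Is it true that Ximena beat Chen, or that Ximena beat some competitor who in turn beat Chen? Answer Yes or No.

Yes

Ximena did not beat Chen directly.
Ximena beat Uma, Jamal, Kira. Of those, Uma beat Chen.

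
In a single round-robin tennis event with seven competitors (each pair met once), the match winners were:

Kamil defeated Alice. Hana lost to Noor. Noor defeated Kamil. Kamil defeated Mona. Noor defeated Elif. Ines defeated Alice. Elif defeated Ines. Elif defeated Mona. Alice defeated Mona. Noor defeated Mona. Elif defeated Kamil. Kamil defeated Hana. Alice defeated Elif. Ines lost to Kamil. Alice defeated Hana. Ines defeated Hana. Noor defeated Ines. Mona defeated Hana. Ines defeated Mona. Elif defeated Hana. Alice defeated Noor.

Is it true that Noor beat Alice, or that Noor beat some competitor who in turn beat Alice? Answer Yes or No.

Yes

Noor did not beat Alice directly.
Noor beat Hana, Mona, Ines, Elif, Kamil. Of those, Ines beat Alice.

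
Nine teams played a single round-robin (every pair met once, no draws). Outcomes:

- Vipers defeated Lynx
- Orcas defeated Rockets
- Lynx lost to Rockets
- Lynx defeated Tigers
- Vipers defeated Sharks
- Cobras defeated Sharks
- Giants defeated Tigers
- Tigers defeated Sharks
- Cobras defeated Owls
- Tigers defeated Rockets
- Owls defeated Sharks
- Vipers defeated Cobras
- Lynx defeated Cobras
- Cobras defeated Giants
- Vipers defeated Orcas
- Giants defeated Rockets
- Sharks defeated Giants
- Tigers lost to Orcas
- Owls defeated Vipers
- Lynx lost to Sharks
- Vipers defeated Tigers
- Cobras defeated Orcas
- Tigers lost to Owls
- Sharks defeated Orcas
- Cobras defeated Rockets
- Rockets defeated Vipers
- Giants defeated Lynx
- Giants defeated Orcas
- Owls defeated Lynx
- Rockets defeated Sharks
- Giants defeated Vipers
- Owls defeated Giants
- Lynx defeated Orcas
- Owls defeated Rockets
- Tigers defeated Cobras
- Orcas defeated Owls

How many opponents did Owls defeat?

6

Owls' results: beat Tigers, Sharks, Giants, Vipers, Lynx, Rockets; lost to Orcas, Cobras.
That is 6 wins.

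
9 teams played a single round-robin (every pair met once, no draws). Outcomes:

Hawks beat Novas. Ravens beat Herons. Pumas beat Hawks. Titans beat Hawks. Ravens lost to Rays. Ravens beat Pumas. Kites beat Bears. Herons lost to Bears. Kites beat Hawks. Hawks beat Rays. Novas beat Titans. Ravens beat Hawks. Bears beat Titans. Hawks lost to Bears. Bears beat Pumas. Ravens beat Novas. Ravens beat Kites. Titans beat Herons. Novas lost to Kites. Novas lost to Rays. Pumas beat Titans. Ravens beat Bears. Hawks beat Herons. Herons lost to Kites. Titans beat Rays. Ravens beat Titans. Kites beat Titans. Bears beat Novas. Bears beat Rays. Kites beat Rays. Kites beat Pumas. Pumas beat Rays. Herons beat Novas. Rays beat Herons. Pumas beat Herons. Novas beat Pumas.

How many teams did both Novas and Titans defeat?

Novas beat: Titans, Pumas.
Titans beat: Rays, Hawks, Herons.
No one was beaten by both.

0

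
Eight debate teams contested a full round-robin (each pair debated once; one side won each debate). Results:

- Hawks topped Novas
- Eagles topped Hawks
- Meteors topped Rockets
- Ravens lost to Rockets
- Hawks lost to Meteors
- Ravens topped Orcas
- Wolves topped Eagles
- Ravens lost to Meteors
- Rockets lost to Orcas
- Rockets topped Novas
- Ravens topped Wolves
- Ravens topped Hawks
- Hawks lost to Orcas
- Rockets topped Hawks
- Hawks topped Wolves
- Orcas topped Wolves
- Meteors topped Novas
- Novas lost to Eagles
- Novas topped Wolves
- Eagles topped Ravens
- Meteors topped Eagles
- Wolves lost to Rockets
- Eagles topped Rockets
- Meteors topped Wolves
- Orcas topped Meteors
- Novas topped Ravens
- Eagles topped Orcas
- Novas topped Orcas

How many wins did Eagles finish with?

5

Eagles' results: beat Novas, Rockets, Hawks, Orcas, Ravens; lost to Meteors, Wolves.
That is 5 wins.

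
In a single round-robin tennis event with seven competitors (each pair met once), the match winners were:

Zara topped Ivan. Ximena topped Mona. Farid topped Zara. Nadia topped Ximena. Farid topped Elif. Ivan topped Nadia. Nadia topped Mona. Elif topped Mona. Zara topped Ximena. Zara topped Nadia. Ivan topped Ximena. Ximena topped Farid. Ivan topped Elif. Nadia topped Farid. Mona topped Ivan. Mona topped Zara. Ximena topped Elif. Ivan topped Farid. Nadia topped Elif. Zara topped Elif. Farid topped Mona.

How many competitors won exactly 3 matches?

Win totals: Farid 3, Zara 4, Mona 2, Nadia 4, Ximena 3, Elif 1, Ivan 4.
Exactly 3: Farid, Ximena — 2 competitors.

2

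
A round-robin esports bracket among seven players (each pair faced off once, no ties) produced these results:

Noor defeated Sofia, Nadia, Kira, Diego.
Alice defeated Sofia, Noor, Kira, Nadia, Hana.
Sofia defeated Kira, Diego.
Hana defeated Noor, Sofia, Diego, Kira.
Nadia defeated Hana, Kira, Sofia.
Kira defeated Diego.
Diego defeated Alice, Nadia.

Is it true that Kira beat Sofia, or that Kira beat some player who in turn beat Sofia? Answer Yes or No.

No

Kira did not beat Sofia directly.
Kira beat Diego, but each of them lost to Sofia. No two-step path.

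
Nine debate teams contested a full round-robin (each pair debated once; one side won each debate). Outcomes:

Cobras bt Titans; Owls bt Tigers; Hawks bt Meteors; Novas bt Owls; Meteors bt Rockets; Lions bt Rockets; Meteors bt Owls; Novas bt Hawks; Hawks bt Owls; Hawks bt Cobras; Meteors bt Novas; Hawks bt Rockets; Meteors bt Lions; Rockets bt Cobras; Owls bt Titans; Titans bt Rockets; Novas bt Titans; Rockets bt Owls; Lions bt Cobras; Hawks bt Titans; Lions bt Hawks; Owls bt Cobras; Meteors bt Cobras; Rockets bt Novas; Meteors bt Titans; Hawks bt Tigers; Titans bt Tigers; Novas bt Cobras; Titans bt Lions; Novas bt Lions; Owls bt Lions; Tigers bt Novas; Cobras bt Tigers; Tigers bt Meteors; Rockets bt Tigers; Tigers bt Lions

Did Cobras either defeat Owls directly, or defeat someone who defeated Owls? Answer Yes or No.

Cobras did not beat Owls directly.
Cobras beat Titans, Tigers, but each of them lost to Owls. No two-step path.

No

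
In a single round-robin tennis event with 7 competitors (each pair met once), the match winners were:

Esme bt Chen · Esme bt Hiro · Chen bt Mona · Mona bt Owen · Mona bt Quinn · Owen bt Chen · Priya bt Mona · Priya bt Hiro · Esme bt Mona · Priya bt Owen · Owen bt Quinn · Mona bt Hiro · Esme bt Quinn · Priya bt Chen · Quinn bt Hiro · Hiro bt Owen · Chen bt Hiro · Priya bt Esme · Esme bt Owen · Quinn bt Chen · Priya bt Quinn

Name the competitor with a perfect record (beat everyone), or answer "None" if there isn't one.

Priya has 6 wins out of 6 opponents — a perfect record.

Priya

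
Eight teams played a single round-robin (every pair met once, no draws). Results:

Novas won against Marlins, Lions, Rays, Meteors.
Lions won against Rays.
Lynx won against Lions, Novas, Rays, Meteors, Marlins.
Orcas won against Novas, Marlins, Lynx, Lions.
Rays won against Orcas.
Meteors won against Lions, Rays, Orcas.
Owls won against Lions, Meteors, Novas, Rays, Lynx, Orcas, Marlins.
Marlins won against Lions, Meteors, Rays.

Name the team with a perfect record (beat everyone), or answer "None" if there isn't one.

Owls has 7 wins out of 7 opponents — a perfect record.

Owls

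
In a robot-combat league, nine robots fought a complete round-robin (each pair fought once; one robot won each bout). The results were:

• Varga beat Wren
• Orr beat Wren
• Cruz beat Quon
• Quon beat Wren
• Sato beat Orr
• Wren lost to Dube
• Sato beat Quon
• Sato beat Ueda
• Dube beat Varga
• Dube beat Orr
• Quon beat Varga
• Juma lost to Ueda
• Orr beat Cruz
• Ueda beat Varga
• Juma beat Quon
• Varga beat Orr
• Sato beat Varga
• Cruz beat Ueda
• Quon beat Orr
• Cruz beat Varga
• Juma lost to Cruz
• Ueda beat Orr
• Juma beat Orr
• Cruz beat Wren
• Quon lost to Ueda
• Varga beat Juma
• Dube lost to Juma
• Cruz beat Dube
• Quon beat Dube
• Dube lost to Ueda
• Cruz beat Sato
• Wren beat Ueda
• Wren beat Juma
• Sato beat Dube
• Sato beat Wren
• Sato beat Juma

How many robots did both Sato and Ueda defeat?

5

Sato beat: Wren, Quon, Dube, Juma, Varga, Ueda, Orr.
Ueda beat: Quon, Dube, Juma, Varga, Orr.
Both beat: Quon, Dube, Juma, Varga, Orr — 5.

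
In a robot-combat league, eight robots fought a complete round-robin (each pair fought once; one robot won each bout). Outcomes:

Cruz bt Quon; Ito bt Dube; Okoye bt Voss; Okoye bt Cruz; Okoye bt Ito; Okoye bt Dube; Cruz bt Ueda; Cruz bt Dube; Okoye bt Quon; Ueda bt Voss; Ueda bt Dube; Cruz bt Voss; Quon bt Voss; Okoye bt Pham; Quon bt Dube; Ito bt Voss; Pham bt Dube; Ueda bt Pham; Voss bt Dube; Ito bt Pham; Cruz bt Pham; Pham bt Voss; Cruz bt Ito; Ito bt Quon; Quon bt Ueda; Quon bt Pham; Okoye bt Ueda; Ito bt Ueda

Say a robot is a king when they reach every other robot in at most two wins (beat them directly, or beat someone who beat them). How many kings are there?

Okoye reaches everyone (king).
Ueda cannot reach Okoye, Ito, Quon, Cruz in two steps.
Ito cannot reach Okoye, Cruz in two steps.
Quon cannot reach Okoye, Ito, Cruz in two steps.
Cruz cannot reach Okoye in two steps.
Pham cannot reach Okoye, Ueda, Ito, Quon, Cruz in two steps.
Voss cannot reach Okoye, Ueda, Ito, Quon, Cruz, Pham in two steps.
Dube cannot reach Okoye, Ueda, Ito, Quon, Cruz, Pham, Voss in two steps.
Kings: Okoye — 1.

1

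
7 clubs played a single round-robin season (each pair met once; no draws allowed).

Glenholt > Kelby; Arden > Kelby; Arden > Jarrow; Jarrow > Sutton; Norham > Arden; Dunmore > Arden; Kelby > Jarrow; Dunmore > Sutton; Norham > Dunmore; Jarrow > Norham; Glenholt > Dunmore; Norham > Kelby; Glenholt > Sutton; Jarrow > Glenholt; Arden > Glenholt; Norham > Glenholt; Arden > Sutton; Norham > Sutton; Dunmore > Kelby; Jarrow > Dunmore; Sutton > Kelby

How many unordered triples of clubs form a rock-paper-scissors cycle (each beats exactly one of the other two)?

Win totals: Kelby 1, Dunmore 3, Sutton 1, Arden 4, Glenholt 3, Jarrow 4, Norham 5.
A club with w wins dominates both others in C(w,2) triples; summing gives 0 + 3 + 0 + 6 + 3 + 6 + 10 = 28 transitive triples.
Total triples C(7,3) = 35, so cyclic triples = 35 − 28 = 7.

7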